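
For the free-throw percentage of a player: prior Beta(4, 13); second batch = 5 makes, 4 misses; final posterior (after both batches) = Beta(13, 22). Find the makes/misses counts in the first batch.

Because Beta–binomial updating is additive in the counts, the combined data contributed (α_post−α_prior, β_post−β_prior) successes and failures.
Total across both batches: 13−4=9 makes, 22−13=9 misses.
Subtract the second batch: 9−5=4 makes and 9−4=5 misses.

4 makes and 5 misses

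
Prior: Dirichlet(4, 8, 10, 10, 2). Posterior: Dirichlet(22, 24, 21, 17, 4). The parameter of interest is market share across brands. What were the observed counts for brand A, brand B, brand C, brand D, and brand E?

counts (18, 16, 11, 7, 2)

For a Dirichlet(α) prior with multinomial counts c, the posterior is Dirichlet(α + c) componentwise.
Counts are posterior − prior componentwise: 22−4=18, 24−8=16, 21−10=11, 17−10=7, 4−2=2.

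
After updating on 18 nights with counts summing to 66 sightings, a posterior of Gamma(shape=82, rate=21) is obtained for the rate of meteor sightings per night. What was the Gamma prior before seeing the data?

A Gamma(α, β) prior (rate parametrization) on a Poisson rate with n observations summing to S gives posterior Gamma(α+S, β+n).
So α = 82 − 66 = 16 and β = 21 − 18 = 3.

Gamma(shape=16, rate=3)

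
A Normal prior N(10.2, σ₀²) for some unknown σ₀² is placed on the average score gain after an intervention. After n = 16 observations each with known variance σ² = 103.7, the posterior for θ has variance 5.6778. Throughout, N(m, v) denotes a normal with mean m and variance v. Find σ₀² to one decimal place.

For the Normal–Normal model with known σ², precisions add: τ_n = τ₀ + n/σ².
So 1/σ₀² = 1/5.6778 − 16/103.7 = 0.176125 − 0.154291 = 0.021834.
Hence σ₀² = 1/0.021834 ≈ 45.8.

σ₀² = 45.8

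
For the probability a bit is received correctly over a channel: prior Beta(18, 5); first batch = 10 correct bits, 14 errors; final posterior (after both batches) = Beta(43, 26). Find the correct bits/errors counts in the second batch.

15 correct bits and 7 errors

Because Beta–binomial updating is additive in the counts, the combined data contributed (α_post−α_prior, β_post−β_prior) successes and failures.
Total across both batches: 43−18=25 correct bits, 26−5=21 errors.
Subtract the first batch: 25−10=15 correct bits and 21−14=7 errors.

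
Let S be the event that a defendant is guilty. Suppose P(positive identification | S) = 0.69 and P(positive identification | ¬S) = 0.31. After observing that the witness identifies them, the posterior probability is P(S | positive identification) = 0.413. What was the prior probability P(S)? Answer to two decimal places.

P(S) = 0.24

Bayes' rule in odds form gives O(S|E) = O(S)·[P(E|S)/P(E|¬S)], hence O(S) = O(S|E)/LR.
Posterior odds = 0.413/(1−0.413) = 0.7036. LR = 0.69/0.31 = 2.2258.
Prior odds = 0.7036/2.2258 = 0.3161, so P(S) = 0.3161/(1+0.3161) ≈ 0.24.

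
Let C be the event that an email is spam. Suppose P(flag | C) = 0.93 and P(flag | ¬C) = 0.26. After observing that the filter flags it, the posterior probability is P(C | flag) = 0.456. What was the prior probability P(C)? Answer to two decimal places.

P(C) = 0.19

Bayes' rule in odds form gives O(C|E) = O(C)·[P(E|C)/P(E|¬C)], hence O(C) = O(C|E)/LR.
Posterior odds = 0.456/(1−0.456) = 0.8382. LR = 0.93/0.26 = 3.5769.
Prior odds = 0.8382/3.5769 = 0.2343, so P(C) = 0.2343/(1+0.2343) ≈ 0.19.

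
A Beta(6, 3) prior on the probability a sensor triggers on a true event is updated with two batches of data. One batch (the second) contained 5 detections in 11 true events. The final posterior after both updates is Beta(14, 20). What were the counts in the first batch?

Because Beta–binomial updating is additive in the counts, the combined data contributed (α_post−α_prior, β_post−β_prior) successes and failures.
Total across both batches: 14−6=8 detections, 20−3=17 misses.
Subtract the second batch: 8−5=3 detections and 17−6=11 misses.

3 detections and 11 misses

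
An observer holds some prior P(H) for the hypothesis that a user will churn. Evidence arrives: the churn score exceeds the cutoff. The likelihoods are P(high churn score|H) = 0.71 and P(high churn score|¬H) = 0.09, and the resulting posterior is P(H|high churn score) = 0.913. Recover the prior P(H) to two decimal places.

P(H) = 0.57

In odds form, posterior odds = prior odds × likelihood ratio, so prior odds = posterior odds ÷ LR.
Posterior odds = 0.913/(1−0.913) = 10.4943. LR = 0.71/0.09 = 7.8889.
Prior odds = 10.4943/7.8889 = 1.3303, so P(H) = 1.3303/(1+1.3303) ≈ 0.57.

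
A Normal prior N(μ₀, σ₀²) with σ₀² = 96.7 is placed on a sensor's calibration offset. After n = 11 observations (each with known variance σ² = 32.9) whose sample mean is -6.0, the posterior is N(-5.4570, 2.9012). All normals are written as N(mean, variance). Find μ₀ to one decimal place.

With known observation variance, the Normal–Normal posterior has precision τ_n = τ₀ + n/σ² and mean μ_n = (τ₀μ₀ + (n/σ²)x̄)/τ_n.
Here τ₀ = 1/96.7 = 0.010341 and τ_data = 11/32.9 = 0.334347, so τ_n = 0.344688.
Rearranging for μ₀: μ₀ = (μ_n·τ_n − τ_data·x̄)/τ₀ = (-5.4570·0.344688 − 0.334347·-6.0) / 0.010341 = 0.125120/0.010341 ≈ 12.1.

μ₀ = 12.1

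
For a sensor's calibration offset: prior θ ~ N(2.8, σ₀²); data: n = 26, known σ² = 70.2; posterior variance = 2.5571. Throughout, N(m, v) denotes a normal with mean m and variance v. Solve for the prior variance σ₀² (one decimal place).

For the Normal–Normal model with known σ², precisions add: τ_n = τ₀ + n/σ².
So 1/σ₀² = 1/2.5571 − 26/70.2 = 0.391068 − 0.370370 = 0.020698.
Hence σ₀² = 1/0.020698 ≈ 48.3.

σ₀² = 48.3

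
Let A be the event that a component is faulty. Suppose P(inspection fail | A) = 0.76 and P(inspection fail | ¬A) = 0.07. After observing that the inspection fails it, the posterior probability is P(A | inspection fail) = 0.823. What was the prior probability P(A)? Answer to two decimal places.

Bayes' rule in odds form gives O(A|E) = O(A)·[P(E|A)/P(E|¬A)], hence O(A) = O(A|E)/LR.
Posterior odds = 0.823/(1−0.823) = 4.6497. LR = 0.76/0.07 = 10.8571.
Prior odds = 4.6497/10.8571 = 0.4283, so P(A) = 0.4283/(1+0.4283) ≈ 0.30.

P(A) = 0.30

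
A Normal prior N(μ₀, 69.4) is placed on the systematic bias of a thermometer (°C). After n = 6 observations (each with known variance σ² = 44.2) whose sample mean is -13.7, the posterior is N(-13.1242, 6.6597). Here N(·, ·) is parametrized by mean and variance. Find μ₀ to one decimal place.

With known observation variance, the Normal–Normal posterior has precision τ_n = τ₀ + n/σ² and mean μ_n = (τ₀μ₀ + (n/σ²)x̄)/τ_n.
Here τ₀ = 1/69.4 = 0.014409 and τ_data = 6/44.2 = 0.135747, so τ_n = 0.150156.
Rearranging for μ₀: μ₀ = (μ_n·τ_n − τ_data·x̄)/τ₀ = (-13.1242·0.150156 − 0.135747·-13.7) / 0.014409 = -0.110943/0.014409 ≈ -7.7.

μ₀ = -7.7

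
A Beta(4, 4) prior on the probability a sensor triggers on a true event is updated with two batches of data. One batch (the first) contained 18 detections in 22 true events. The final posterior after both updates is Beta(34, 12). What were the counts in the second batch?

12 detections and 4 misses

Sequential conjugate updates are equivalent to a single update on the pooled data, so total successes = posterior α − prior α and total failures = posterior β − prior β.
Total across both batches: 34−4=30 detections, 12−4=8 misses.
Subtract the first batch: 30−18=12 detections and 8−4=4 misses.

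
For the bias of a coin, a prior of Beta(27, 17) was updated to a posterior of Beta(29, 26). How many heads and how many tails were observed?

A Beta(a, b) prior with s successes and f failures in binomial data gives a Beta(a+s, b+f) posterior.
Match parameters: s=29−27=2, f=26−17=9.

2 heads and 9 tails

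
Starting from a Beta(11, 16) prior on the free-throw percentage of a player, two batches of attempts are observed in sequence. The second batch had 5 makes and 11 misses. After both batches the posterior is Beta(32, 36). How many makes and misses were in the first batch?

16 makes and 9 misses

Because Beta–binomial updating is additive in the counts, the combined data contributed (α_post−α_prior, β_post−β_prior) successes and failures.
Total across both batches: 32−11=21 makes, 36−16=20 misses.
Subtract the second batch: 21−5=16 makes and 20−11=9 misses.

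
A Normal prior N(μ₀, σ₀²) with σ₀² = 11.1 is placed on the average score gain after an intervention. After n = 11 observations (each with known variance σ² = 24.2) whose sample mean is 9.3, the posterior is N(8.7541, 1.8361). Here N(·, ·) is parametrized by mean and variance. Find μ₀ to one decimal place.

The posterior mean is a precision-weighted average: μ_n = (τ₀μ₀ + τ_data·x̄)/(τ₀+τ_data), with τ₀=1/σ₀² and τ_data=n/σ².
Here τ₀ = 1/11.1 = 0.090090 and τ_data = 11/24.2 = 0.454545, so τ_n = 0.544635.
Rearranging for μ₀: μ₀ = (μ_n·τ_n − τ_data·x̄)/τ₀ = (8.7541·0.544635 − 0.454545·9.3) / 0.090090 = 0.540521/0.090090 ≈ 6.0.

μ₀ = 6.0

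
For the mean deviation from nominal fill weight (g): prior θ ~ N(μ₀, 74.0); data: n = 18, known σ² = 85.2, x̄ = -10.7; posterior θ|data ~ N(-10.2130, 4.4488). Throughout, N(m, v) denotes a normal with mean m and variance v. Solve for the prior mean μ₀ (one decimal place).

μ₀ = -2.6

With known observation variance, the Normal–Normal posterior has precision τ_n = τ₀ + n/σ² and mean μ_n = (τ₀μ₀ + (n/σ²)x̄)/τ_n.
Here τ₀ = 1/74.0 = 0.013514 and τ_data = 18/85.2 = 0.211268, so τ_n = 0.224782.
Rearranging for μ₀: μ₀ = (μ_n·τ_n − τ_data·x̄)/τ₀ = (-10.2130·0.224782 − 0.211268·-10.7) / 0.013514 = -0.035131/0.013514 ≈ -2.6.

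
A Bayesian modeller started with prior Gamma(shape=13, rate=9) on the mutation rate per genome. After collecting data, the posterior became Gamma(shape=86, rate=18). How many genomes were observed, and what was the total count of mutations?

n = 9 genomes with total 73 mutations

A Gamma(α, β) prior (rate parametrization) on a Poisson rate with n observations summing to S gives posterior Gamma(α+S, β+n).
Matching: Σxᵢ = 86 − 13 = 73 and n = 18 − 9 = 9.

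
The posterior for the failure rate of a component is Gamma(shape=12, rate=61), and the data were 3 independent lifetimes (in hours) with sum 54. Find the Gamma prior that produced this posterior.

For an exponential likelihood with a Gamma(α, β) prior on the rate, n observations with total T give posterior Gamma(α+n, β+T).
So α = 12 − 3 = 9 and β = 61 − 54 = 7.

Gamma(shape=9, rate=7)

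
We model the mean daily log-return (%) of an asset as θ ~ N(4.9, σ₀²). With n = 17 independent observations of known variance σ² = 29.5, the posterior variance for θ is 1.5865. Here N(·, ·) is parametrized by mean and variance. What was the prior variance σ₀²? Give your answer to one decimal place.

For the Normal–Normal model with known σ², precisions add: τ_n = τ₀ + n/σ².
So 1/σ₀² = 1/1.5865 − 17/29.5 = 0.630318 − 0.576271 = 0.054047.
Hence σ₀² = 1/0.054047 ≈ 18.5.

σ₀² = 18.5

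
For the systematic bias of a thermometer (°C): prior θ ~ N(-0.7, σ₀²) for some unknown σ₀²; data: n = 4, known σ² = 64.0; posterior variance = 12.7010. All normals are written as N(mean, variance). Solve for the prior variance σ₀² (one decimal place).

Posterior precision equals prior precision plus data precision: 1/σ_n² = 1/σ₀² + n/σ².
So 1/σ₀² = 1/12.7010 − 4/64.0 = 0.078734 − 0.062500 = 0.016234.
Hence σ₀² = 1/0.016234 ≈ 61.6.

σ₀² = 61.6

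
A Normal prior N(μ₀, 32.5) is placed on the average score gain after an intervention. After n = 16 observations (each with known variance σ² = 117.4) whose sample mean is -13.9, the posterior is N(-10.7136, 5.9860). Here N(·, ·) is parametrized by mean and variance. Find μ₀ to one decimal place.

The posterior mean is a precision-weighted average: μ_n = (τ₀μ₀ + τ_data·x̄)/(τ₀+τ_data), with τ₀=1/σ₀² and τ_data=n/σ².
Here τ₀ = 1/32.5 = 0.030769 and τ_data = 16/117.4 = 0.136286, so τ_n = 0.167055.
Rearranging for μ₀: μ₀ = (μ_n·τ_n − τ_data·x̄)/τ₀ = (-10.7136·0.167055 − 0.136286·-13.9) / 0.030769 = 0.104615/0.030769 ≈ 3.4.

μ₀ = 3.4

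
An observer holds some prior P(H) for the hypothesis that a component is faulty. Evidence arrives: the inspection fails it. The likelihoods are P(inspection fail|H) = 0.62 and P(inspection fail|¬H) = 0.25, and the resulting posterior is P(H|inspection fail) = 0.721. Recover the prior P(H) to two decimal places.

P(H) = 0.51

In odds form, posterior odds = prior odds × likelihood ratio, so prior odds = posterior odds ÷ LR.
Posterior odds = 0.721/(1−0.721) = 2.5842. LR = 0.62/0.25 = 2.4800.
Prior odds = 2.5842/2.4800 = 1.0420, so P(H) = 1.0420/(1+1.0420) ≈ 0.51.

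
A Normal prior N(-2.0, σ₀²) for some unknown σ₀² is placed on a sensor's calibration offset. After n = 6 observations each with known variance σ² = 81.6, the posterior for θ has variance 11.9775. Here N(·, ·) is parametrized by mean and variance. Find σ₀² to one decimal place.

Posterior precision equals prior precision plus data precision: 1/σ_n² = 1/σ₀² + n/σ².
So 1/σ₀² = 1/11.9775 − 6/81.6 = 0.083490 − 0.073529 = 0.009961.
Hence σ₀² = 1/0.009961 ≈ 100.4.

σ₀² = 100.4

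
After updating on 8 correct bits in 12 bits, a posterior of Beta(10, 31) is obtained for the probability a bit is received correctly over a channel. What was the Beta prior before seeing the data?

Beta is conjugate to the binomial likelihood: posterior = Beta(α+s, β+f).
So α = 10 − 8 = 2 and β = 31 − 4 = 27.

Beta(2, 27)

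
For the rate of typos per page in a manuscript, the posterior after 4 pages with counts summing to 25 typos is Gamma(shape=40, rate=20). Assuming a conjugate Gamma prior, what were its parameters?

A Gamma(α, β) prior (rate parametrization) on a Poisson rate with n observations summing to S gives posterior Gamma(α+S, β+n).
So α = 40 − 25 = 15 and β = 20 − 4 = 16.

Gamma(shape=15, rate=16)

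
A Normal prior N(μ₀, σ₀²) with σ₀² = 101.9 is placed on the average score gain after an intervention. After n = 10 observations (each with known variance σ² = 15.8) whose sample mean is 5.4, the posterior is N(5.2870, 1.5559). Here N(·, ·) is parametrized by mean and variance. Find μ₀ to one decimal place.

μ₀ = -2.0

The posterior mean is a precision-weighted average: μ_n = (τ₀μ₀ + τ_data·x̄)/(τ₀+τ_data), with τ₀=1/σ₀² and τ_data=n/σ².
Here τ₀ = 1/101.9 = 0.009814 and τ_data = 10/15.8 = 0.632911, so τ_n = 0.642725.
Rearranging for μ₀: μ₀ = (μ_n·τ_n − τ_data·x̄)/τ₀ = (5.2870·0.642725 − 0.632911·5.4) / 0.009814 = -0.019632/0.009814 ≈ -2.0.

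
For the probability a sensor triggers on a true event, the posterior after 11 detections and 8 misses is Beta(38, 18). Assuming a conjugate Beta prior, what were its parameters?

Beta(27, 10)

Under Beta–binomial conjugacy the posterior parameters are (α+s, β+f).
So α = 38 − 11 = 27 and β = 18 − 8 = 10.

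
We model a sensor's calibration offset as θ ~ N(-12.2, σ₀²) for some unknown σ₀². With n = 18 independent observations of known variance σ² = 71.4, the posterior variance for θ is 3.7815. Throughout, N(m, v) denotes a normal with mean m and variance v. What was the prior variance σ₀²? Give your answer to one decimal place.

Posterior precision equals prior precision plus data precision: 1/σ_n² = 1/σ₀² + n/σ².
So 1/σ₀² = 1/3.7815 − 18/71.4 = 0.264445 − 0.252101 = 0.012344.
Hence σ₀² = 1/0.012344 ≈ 81.0.

σ₀² = 81.0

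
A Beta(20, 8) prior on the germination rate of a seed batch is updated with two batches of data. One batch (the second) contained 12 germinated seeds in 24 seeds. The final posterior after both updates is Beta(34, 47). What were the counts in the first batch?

Because Beta–binomial updating is additive in the counts, the combined data contributed (α_post−α_prior, β_post−β_prior) successes and failures.
Total across both batches: 34−20=14 germinated seeds, 47−8=39 non-germinating seeds.
Subtract the second batch: 14−12=2 germinated seeds and 39−12=27 non-germinating seeds.

2 germinated seeds and 27 non-germinating seeds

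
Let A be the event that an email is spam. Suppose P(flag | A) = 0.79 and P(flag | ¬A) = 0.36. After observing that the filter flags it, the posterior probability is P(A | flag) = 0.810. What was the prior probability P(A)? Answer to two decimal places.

P(A) = 0.66

In odds form, posterior odds = prior odds × likelihood ratio, so prior odds = posterior odds ÷ LR.
Posterior odds = 0.810/(1−0.810) = 4.2632. LR = 0.79/0.36 = 2.1944.
Prior odds = 4.2632/2.1944 = 1.9428, so P(A) = 1.9428/(1+1.9428) ≈ 0.66.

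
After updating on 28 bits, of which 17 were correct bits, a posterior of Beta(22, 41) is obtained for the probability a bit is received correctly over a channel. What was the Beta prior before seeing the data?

Beta is conjugate to the binomial likelihood: posterior = Beta(a+s, b+f).
So a = 22 − 17 = 5 and b = 41 − 11 = 30.

Beta(5, 30)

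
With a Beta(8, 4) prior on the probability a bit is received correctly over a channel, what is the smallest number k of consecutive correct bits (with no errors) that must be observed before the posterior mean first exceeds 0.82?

After k correct bits and 0 errors the posterior is Beta(8+k, 4), with mean (8+k)/(8+4+k).
Set (8+k)/(12+k) > 0.82 and solve: k > (0.82·12 − 8)/(1 − 0.82) = 10.222.
The smallest integer exceeding 10.222 is 11.

k = 11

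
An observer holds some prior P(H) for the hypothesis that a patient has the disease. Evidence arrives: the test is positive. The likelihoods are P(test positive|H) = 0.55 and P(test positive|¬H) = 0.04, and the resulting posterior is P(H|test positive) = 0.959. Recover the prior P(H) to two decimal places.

Bayes' rule in odds form gives O(H|E) = O(H)·[P(E|H)/P(E|¬H)], hence O(H) = O(H|E)/LR.
Posterior odds = 0.959/(1−0.959) = 23.3902. LR = 0.55/0.04 = 13.7500.
Prior odds = 23.3902/13.7500 = 1.7011, so P(H) = 1.7011/(1+1.7011) ≈ 0.63.

P(H) = 0.63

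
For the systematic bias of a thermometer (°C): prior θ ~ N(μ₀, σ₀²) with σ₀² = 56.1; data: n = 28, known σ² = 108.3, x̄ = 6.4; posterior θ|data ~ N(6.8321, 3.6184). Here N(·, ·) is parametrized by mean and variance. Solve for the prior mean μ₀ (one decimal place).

With known observation variance, the Normal–Normal posterior has precision τ_n = τ₀ + n/σ² and mean μ_n = (τ₀μ₀ + (n/σ²)x̄)/τ_n.
Here τ₀ = 1/56.1 = 0.017825 and τ_data = 28/108.3 = 0.258541, so τ_n = 0.276366.
Rearranging for μ₀: μ₀ = (μ_n·τ_n − τ_data·x̄)/τ₀ = (6.8321·0.276366 − 0.258541·6.4) / 0.017825 = 0.233498/0.017825 ≈ 13.1.

μ₀ = 13.1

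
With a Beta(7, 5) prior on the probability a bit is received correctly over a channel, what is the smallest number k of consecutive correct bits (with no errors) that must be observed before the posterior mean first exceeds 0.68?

k = 4

After k correct bits and 0 errors the posterior is Beta(7+k, 5), with mean (7+k)/(7+5+k).
Set (7+k)/(12+k) > 0.68 and solve: k > (0.68·12 − 7)/(1 − 0.68) = 3.625.
The smallest integer exceeding 3.625 is 4.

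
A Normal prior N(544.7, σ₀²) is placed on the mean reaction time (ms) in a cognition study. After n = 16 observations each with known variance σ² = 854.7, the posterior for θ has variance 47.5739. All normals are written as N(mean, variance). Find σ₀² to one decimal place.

For the Normal–Normal model with known σ², precisions add: τ_n = τ₀ + n/σ².
So 1/σ₀² = 1/47.5739 − 16/854.7 = 0.021020 − 0.018720 = 0.002300.
Hence σ₀² = 1/0.002300 ≈ 434.8.

σ₀² = 434.8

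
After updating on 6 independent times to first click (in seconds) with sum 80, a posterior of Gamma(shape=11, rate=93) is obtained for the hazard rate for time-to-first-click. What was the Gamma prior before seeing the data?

For an exponential likelihood with a Gamma(α, β) prior on the rate, n observations with total T give posterior Gamma(α+n, β+T).
So α = 11 − 6 = 5 and β = 93 − 80 = 13.

Gamma(shape=5, rate=13)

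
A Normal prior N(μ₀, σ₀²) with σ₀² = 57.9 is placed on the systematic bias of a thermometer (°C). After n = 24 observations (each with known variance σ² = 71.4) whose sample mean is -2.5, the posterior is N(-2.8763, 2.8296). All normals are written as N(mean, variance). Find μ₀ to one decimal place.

μ₀ = -10.2

The posterior mean is a precision-weighted average: μ_n = (τ₀μ₀ + τ_data·x̄)/(τ₀+τ_data), with τ₀=1/σ₀² and τ_data=n/σ².
Here τ₀ = 1/57.9 = 0.017271 and τ_data = 24/71.4 = 0.336134, so τ_n = 0.353405.
Rearranging for μ₀: μ₀ = (μ_n·τ_n − τ_data·x̄)/τ₀ = (-2.8763·0.353405 − 0.336134·-2.5) / 0.017271 = -0.176164/0.017271 ≈ -10.2.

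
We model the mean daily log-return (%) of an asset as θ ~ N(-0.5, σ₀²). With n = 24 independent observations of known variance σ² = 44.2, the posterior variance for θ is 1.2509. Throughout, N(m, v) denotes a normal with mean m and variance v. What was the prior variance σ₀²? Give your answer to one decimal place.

σ₀² = 3.9

Posterior precision equals prior precision plus data precision: 1/σ_n² = 1/σ₀² + n/σ².
So 1/σ₀² = 1/1.2509 − 24/44.2 = 0.799424 − 0.542986 = 0.256438.
Hence σ₀² = 1/0.256438 ≈ 3.9.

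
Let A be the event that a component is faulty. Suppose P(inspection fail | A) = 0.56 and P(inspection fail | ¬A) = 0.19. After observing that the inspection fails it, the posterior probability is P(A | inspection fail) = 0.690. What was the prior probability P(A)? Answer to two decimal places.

P(A) = 0.43

Bayes' rule in odds form gives O(A|E) = O(A)·[P(E|A)/P(E|¬A)], hence O(A) = O(A|E)/LR.
Posterior odds = 0.690/(1−0.690) = 2.2258. LR = 0.56/0.19 = 2.9474.
Prior odds = 2.2258/2.9474 = 0.7552, so P(A) = 0.7552/(1+0.7552) ≈ 0.43.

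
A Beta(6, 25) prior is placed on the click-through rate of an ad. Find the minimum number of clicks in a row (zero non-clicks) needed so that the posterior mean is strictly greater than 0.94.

k = 386

After k clicks and 0 non-clicks the posterior is Beta(6+k, 25), with mean (6+k)/(6+25+k).
Set (6+k)/(31+k) > 0.94 and solve: k > (0.94·31 − 6)/(1 − 0.94) = 385.667.
The smallest integer exceeding 385.667 is 386, and checking k=386: (392)/(417) = 0.9400 > 0.94.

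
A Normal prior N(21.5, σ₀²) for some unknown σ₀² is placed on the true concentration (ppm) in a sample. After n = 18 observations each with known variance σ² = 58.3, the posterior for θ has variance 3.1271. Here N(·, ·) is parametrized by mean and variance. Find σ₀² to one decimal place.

σ₀² = 90.6

For the Normal–Normal model with known σ², precisions add: τ_n = τ₀ + n/σ².
So 1/σ₀² = 1/3.1271 − 18/58.3 = 0.319785 − 0.308748 = 0.011037.
Hence σ₀² = 1/0.011037 ≈ 90.6.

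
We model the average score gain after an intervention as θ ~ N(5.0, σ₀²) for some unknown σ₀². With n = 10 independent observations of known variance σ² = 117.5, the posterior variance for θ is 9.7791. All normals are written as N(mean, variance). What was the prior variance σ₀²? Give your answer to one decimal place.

Posterior precision equals prior precision plus data precision: 1/σ_n² = 1/σ₀² + n/σ².
So 1/σ₀² = 1/9.7791 − 10/117.5 = 0.102259 − 0.085106 = 0.017153.
Hence σ₀² = 1/0.017153 ≈ 58.3.

σ₀² = 58.3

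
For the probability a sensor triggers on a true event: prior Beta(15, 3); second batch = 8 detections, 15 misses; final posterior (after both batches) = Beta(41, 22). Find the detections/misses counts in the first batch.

18 detections and 4 misses

Sequential conjugate updates are equivalent to a single update on the pooled data, so total successes = posterior α − prior α and total failures = posterior β − prior β.
Total across both batches: 41−15=26 detections, 22−3=19 misses.
Subtract the second batch: 26−8=18 detections and 19−15=4 misses.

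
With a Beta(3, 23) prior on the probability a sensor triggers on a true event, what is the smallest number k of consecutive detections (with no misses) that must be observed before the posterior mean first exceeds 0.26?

After k detections and 0 misses the posterior is Beta(3+k, 23), with mean (3+k)/(3+23+k).
Set (3+k)/(26+k) > 0.26 and solve: k > (0.26·26 − 3)/(1 − 0.26) = 5.081.
The smallest integer exceeding 5.081 is 6.

k = 6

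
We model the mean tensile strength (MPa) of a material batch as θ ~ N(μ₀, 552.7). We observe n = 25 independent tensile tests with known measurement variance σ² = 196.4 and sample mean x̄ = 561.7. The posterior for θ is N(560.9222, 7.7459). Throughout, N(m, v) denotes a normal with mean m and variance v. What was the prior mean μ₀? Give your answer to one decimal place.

The posterior mean is a precision-weighted average: μ_n = (τ₀μ₀ + τ_data·x̄)/(τ₀+τ_data), with τ₀=1/σ₀² and τ_data=n/σ².
Here τ₀ = 1/552.7 = 0.001809 and τ_data = 25/196.4 = 0.127291, so τ_n = 0.129100.
Rearranging for μ₀: μ₀ = (μ_n·τ_n − τ_data·x̄)/τ₀ = (560.9222·0.129100 − 0.127291·561.7) / 0.001809 = 0.915701/0.001809 ≈ 506.2.

μ₀ = 506.2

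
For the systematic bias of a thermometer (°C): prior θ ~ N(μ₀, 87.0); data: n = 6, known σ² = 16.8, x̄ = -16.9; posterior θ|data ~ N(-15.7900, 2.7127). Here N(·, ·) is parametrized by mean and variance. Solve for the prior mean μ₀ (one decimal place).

μ₀ = 18.7

The posterior mean is a precision-weighted average: μ_n = (τ₀μ₀ + τ_data·x̄)/(τ₀+τ_data), with τ₀=1/σ₀² and τ_data=n/σ².
Here τ₀ = 1/87.0 = 0.011494 and τ_data = 6/16.8 = 0.357143, so τ_n = 0.368637.
Rearranging for μ₀: μ₀ = (μ_n·τ_n − τ_data·x̄)/τ₀ = (-15.7900·0.368637 − 0.357143·-16.9) / 0.011494 = 0.214938/0.011494 ≈ 18.7.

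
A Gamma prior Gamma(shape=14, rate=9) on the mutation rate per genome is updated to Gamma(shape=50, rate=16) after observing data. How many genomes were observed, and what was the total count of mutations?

A Gamma(α, β) prior (rate parametrization) on a Poisson rate with n observations summing to S gives posterior Gamma(α+S, β+n).
Matching: Σxᵢ = 50 − 14 = 36 and n = 16 − 9 = 7.

n = 7 genomes with total 36 mutations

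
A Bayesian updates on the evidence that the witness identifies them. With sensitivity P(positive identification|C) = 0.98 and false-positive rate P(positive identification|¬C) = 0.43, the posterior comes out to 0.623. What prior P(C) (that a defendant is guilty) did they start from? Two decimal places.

Bayes' rule in odds form gives O(C|E) = O(C)·[P(E|C)/P(E|¬C)], hence O(C) = O(C|E)/LR.
Posterior odds = 0.623/(1−0.623) = 1.6525. LR = 0.98/0.43 = 2.2791.
Prior odds = 1.6525/2.2791 = 0.7251, so P(C) = 0.7251/(1+0.7251) ≈ 0.42.

P(C) = 0.42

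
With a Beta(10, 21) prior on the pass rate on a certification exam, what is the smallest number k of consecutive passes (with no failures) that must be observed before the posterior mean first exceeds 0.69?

After k passes and 0 failures the posterior is Beta(10+k, 21), with mean (10+k)/(10+21+k).
Set (10+k)/(31+k) > 0.69 and solve: k > (0.69·31 − 10)/(1 − 0.69) = 36.742.
The smallest integer exceeding 36.742 is 37, and checking k=37: (47)/(68) = 0.6912 > 0.69.

k = 37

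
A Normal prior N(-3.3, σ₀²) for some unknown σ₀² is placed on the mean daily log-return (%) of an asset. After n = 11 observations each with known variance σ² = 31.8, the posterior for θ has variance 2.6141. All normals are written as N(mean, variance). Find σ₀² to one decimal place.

σ₀² = 27.3

For the Normal–Normal model with known σ², precisions add: τ_n = τ₀ + n/σ².
So 1/σ₀² = 1/2.6141 − 11/31.8 = 0.382541 − 0.345912 = 0.036629.
Hence σ₀² = 1/0.036629 ≈ 27.3.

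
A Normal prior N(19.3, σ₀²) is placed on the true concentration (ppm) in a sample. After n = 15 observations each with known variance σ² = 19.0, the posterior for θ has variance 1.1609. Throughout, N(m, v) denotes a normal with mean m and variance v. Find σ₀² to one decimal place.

For the Normal–Normal model with known σ², precisions add: τ_n = τ₀ + n/σ².
So 1/σ₀² = 1/1.1609 − 15/19.0 = 0.861401 − 0.789474 = 0.071927.
Hence σ₀² = 1/0.071927 ≈ 13.9.

σ₀² = 13.9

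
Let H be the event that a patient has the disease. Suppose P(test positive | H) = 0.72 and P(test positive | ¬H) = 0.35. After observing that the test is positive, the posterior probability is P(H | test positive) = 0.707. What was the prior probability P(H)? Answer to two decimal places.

Bayes' rule in odds form gives O(H|E) = O(H)·[P(E|H)/P(E|¬H)], hence O(H) = O(H|E)/LR.
Posterior odds = 0.707/(1−0.707) = 2.4130. LR = 0.72/0.35 = 2.0571.
Prior odds = 2.4130/2.0571 = 1.1730, so P(H) = 1.1730/(1+1.1730) ≈ 0.54.

P(H) = 0.54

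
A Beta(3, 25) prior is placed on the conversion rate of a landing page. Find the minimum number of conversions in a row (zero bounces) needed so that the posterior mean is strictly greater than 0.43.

k = 16

After k conversions and 0 bounces the posterior is Beta(3+k, 25), with mean (3+k)/(3+25+k).
Set (3+k)/(28+k) > 0.43 and solve: k > (0.43·28 − 3)/(1 − 0.43) = 15.860.
The smallest integer exceeding 15.860 is 16.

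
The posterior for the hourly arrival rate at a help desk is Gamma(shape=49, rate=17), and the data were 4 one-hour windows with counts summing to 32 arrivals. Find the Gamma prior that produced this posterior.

Gamma(shape=17, rate=13)

A Gamma(α, β) prior (rate parametrization) on a Poisson rate with n observations summing to S gives posterior Gamma(α+S, β+n).
So α = 49 − 32 = 17 and β = 17 − 4 = 13.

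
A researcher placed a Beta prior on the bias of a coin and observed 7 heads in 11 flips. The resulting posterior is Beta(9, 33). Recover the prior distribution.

Beta(2, 29)

Under Beta–binomial conjugacy the posterior parameters are (α+s, β+f).
Subtract the data counts: 9−7=2, 33−4=29.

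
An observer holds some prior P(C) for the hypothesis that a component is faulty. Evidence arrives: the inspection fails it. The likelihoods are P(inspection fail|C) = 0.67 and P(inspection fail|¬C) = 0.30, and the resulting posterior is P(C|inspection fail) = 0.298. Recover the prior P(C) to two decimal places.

In odds form, posterior odds = prior odds × likelihood ratio, so prior odds = posterior odds ÷ LR.
Posterior odds = 0.298/(1−0.298) = 0.4245. LR = 0.67/0.30 = 2.2333.
Prior odds = 0.4245/2.2333 = 0.1901, so P(C) = 0.1901/(1+0.1901) ≈ 0.16.

P(C) = 0.16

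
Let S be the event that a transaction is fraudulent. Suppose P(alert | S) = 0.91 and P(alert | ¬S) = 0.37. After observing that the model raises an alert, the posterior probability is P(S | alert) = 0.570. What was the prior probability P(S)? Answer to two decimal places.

Bayes' rule in odds form gives O(S|E) = O(S)·[P(E|S)/P(E|¬S)], hence O(S) = O(S|E)/LR.
Posterior odds = 0.570/(1−0.570) = 1.3256. LR = 0.91/0.37 = 2.4595.
Prior odds = 1.3256/2.4595 = 0.5390, so P(S) = 0.5390/(1+0.5390) ≈ 0.35.

P(S) = 0.35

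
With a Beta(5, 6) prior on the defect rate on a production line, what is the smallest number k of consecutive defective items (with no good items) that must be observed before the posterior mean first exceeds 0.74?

k = 13

After k defective items and 0 good items the posterior is Beta(5+k, 6), with mean (5+k)/(5+6+k).
Set (5+k)/(11+k) > 0.74 and solve: k > (0.74·11 − 5)/(1 − 0.74) = 12.077.
The smallest integer exceeding 12.077 is 13, and checking k=13: (18)/(24) = 0.7500 > 0.74.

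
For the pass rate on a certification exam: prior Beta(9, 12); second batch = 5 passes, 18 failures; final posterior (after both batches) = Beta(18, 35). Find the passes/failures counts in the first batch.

4 passes and 5 failures

Sequential conjugate updates are equivalent to a single update on the pooled data, so total successes = posterior α − prior α and total failures = posterior β − prior β.
Total across both batches: 18−9=9 passes, 35−12=23 failures.
Subtract the second batch: 9−5=4 passes and 23−18=5 failures.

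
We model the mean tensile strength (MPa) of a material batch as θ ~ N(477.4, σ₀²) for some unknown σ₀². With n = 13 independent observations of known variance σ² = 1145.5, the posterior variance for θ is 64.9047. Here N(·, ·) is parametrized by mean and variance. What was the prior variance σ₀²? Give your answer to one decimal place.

σ₀² = 246.4

Posterior precision equals prior precision plus data precision: 1/σ_n² = 1/σ₀² + n/σ².
So 1/σ₀² = 1/64.9047 − 13/1145.5 = 0.015407 − 0.011349 = 0.004058.
Hence σ₀² = 1/0.004058 ≈ 246.4.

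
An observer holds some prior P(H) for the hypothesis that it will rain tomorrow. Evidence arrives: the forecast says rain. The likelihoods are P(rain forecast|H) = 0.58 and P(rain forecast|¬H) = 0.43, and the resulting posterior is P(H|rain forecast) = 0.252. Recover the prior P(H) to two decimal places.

Bayes' rule in odds form gives O(H|E) = O(H)·[P(E|H)/P(E|¬H)], hence O(H) = O(H|E)/LR.
Posterior odds = 0.252/(1−0.252) = 0.3369. LR = 0.58/0.43 = 1.3488.
Prior odds = 0.3369/1.3488 = 0.2498, so P(H) = 0.2498/(1+0.2498) ≈ 0.20.

P(H) = 0.20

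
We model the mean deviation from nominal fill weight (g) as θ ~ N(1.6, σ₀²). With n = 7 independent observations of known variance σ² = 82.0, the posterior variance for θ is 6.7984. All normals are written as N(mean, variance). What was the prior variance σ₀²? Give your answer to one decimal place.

σ₀² = 16.2

For the Normal–Normal model with known σ², precisions add: τ_n = τ₀ + n/σ².
So 1/σ₀² = 1/6.7984 − 7/82.0 = 0.147093 − 0.085366 = 0.061727.
Hence σ₀² = 1/0.061727 ≈ 16.2.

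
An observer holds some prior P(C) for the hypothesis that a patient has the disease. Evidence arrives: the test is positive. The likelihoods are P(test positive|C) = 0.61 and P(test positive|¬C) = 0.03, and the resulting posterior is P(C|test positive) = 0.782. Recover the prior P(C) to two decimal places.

Bayes' rule in odds form gives O(C|E) = O(C)·[P(E|C)/P(E|¬C)], hence O(C) = O(C|E)/LR.
Posterior odds = 0.782/(1−0.782) = 3.5872. LR = 0.61/0.03 = 20.3333.
Prior odds = 3.5872/20.3333 = 0.1764, so P(C) = 0.1764/(1+0.1764) ≈ 0.15.

P(C) = 0.15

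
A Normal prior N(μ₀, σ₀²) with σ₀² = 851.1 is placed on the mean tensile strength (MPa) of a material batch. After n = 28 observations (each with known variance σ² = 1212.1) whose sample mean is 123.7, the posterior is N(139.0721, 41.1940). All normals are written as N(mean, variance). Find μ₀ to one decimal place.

μ₀ = 441.3

The posterior mean is a precision-weighted average: μ_n = (τ₀μ₀ + τ_data·x̄)/(τ₀+τ_data), with τ₀=1/σ₀² and τ_data=n/σ².
Here τ₀ = 1/851.1 = 0.001175 and τ_data = 28/1212.1 = 0.023100, so τ_n = 0.024275.
Rearranging for μ₀: μ₀ = (μ_n·τ_n − τ_data·x̄)/τ₀ = (139.0721·0.024275 − 0.023100·123.7) / 0.001175 = 0.518505/0.001175 ≈ 441.3.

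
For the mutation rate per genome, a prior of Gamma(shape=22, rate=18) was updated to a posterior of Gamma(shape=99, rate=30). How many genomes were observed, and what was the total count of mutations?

A Gamma(α, β) prior (rate parametrization) on a Poisson rate with n observations summing to S gives posterior Gamma(α+S, β+n).
Matching: Σxᵢ = 99 − 22 = 77 and n = 30 − 18 = 12.

n = 12 genomes with total 77 mutations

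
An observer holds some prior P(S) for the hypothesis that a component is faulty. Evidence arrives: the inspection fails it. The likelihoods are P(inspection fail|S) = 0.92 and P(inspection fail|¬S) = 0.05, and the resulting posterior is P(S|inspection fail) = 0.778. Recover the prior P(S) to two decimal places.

Bayes' rule in odds form gives O(S|E) = O(S)·[P(E|S)/P(E|¬S)], hence O(S) = O(S|E)/LR.
Posterior odds = 0.778/(1−0.778) = 3.5045. LR = 0.92/0.05 = 18.4000.
Prior odds = 3.5045/18.4000 = 0.1905, so P(S) = 0.1905/(1+0.1905) ≈ 0.16.

P(S) = 0.16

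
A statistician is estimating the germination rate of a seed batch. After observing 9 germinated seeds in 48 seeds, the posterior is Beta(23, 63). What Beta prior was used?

A Beta(α, β) prior with s successes and f failures in binomial data gives a Beta(α+s, β+f) posterior.
Subtract the data counts: 23−9=14, 63−39=24.

Beta(14, 24)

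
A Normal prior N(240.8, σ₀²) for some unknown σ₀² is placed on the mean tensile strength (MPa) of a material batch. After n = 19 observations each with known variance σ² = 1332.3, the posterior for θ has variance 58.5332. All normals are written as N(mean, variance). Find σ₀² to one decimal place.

Posterior precision equals prior precision plus data precision: 1/σ_n² = 1/σ₀² + n/σ².
So 1/σ₀² = 1/58.5332 − 19/1332.3 = 0.017084 − 0.014261 = 0.002823.
Hence σ₀² = 1/0.002823 ≈ 354.2.

σ₀² = 354.2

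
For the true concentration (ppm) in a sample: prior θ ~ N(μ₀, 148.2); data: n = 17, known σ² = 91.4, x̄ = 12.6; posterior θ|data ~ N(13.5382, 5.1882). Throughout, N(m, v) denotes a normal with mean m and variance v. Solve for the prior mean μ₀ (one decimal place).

With known observation variance, the Normal–Normal posterior has precision τ_n = τ₀ + n/σ² and mean μ_n = (τ₀μ₀ + (n/σ²)x̄)/τ_n.
Here τ₀ = 1/148.2 = 0.006748 and τ_data = 17/91.4 = 0.185996, so τ_n = 0.192744.
Rearranging for μ₀: μ₀ = (μ_n·τ_n − τ_data·x̄)/τ₀ = (13.5382·0.192744 − 0.185996·12.6) / 0.006748 = 0.265857/0.006748 ≈ 39.4.

μ₀ = 39.4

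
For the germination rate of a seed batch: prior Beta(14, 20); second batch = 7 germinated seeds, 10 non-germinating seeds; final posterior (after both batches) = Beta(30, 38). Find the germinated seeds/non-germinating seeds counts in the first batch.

9 germinated seeds and 8 non-germinating seeds

Sequential conjugate updates are equivalent to a single update on the pooled data, so total successes = posterior α − prior α and total failures = posterior β − prior β.
Total across both batches: 30−14=16 germinated seeds, 38−20=18 non-germinating seeds.
Subtract the second batch: 16−7=9 germinated seeds and 18−10=8 non-germinating seeds.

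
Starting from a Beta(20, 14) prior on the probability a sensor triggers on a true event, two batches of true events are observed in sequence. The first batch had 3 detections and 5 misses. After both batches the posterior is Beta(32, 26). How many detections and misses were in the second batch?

9 detections and 7 misses

Sequential conjugate updates are equivalent to a single update on the pooled data, so total successes = posterior α − prior α and total failures = posterior β − prior β.
Total across both batches: 32−20=12 detections, 26−14=12 misses.
Subtract the first batch: 12−3=9 detections and 12−5=7 misses.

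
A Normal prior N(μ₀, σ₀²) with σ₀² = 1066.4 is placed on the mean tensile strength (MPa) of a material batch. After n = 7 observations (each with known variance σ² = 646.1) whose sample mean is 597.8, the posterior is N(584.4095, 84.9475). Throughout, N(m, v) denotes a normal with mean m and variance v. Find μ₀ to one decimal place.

With known observation variance, the Normal–Normal posterior has precision τ_n = τ₀ + n/σ² and mean μ_n = (τ₀μ₀ + (n/σ²)x̄)/τ_n.
Here τ₀ = 1/1066.4 = 0.000938 and τ_data = 7/646.1 = 0.010834, so τ_n = 0.011772.
Rearranging for μ₀: μ₀ = (μ_n·τ_n − τ_data·x̄)/τ₀ = (584.4095·0.011772 − 0.010834·597.8) / 0.000938 = 0.403103/0.000938 ≈ 429.7.

μ₀ = 429.7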